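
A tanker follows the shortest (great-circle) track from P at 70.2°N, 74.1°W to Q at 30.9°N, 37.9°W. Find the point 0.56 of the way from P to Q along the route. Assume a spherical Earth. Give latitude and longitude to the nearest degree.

The haversine formula gives a central angle δ ≈ 0.770 rad (44.1°) between the endpoints.
Interpolate at f = 0.56 with slerp weights a = sin((1−f)δ)/sin δ ≈ 0.477, b = sin(fδ)/sin δ ≈ 0.600.
p = a·p₁ + b·p₂ ≈ (0.451, -0.472, 0.758); φ = arcsin(p_z) ≈ 49.25°, λ = atan2(p_y, p_x) ≈ -46.31°.

≈ 49°N, 46°W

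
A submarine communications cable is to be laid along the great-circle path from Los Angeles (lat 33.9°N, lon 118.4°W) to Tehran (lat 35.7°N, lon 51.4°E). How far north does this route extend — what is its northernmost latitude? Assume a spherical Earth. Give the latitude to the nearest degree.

≈ 83°N

The great circle lies in the plane with unit normal n̂ = (p₁ × p₂)/|p₁ × p₂|.
Here n̂_z ≈ +0.127; the vertex latitude is φ_max = arccos|n̂_z| ≈ 82.7°.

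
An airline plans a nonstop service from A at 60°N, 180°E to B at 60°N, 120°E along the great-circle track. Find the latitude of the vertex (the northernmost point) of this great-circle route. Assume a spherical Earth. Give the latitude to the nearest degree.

The great circle lies in the plane with unit normal n̂ = (p₁ × p₂)/|p₁ × p₂|.
Here n̂_z ≈ -0.447; the vertex latitude is φ_max = arccos|n̂_z| ≈ 63.4°.
Check via Clairaut: cos φ_max = |cos φ₁| · sin C = cos(60.0°)·sin(63.4°) ≈ 0.447, again giving ≈ 63.4°.

≈ 63°N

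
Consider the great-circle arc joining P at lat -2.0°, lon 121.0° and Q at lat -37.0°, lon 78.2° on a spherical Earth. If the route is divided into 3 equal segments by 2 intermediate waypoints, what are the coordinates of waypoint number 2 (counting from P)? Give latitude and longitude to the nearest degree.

≈ lat -27°, lon 95°

The haversine formula gives a central angle δ ≈ 0.919 rad (52.7°) between the endpoints.
Interpolate at f = 2/3 with slerp weights a = sin((1−f)δ)/sin δ ≈ 0.379, b = sin(fδ)/sin δ ≈ 0.723.
p = a·p₁ + b·p₂ ≈ (-0.077, 0.890, -0.449); φ = arcsin(p_z) ≈ -26.65°, λ = atan2(p_y, p_x) ≈ 94.95°.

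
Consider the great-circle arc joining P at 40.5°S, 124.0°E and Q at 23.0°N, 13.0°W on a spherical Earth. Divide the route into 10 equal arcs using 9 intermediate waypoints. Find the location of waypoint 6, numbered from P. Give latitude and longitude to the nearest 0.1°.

Convert each endpoint to a unit vector on the sphere (x = cos φ cos λ, y = cos φ sin λ, z = sin φ).
The central angle between the endpoints is δ = arccos(p₁·p₂) ≈ 2.443 rad (140.0°).
Interpolate at f = 6/10 with slerp weights a = sin((1−f)δ)/sin δ ≈ 1.289, b = sin(fδ)/sin δ ≈ 1.546.
p = a·p₁ + b·p₂ ≈ (0.839, 0.492, -0.233); φ = arcsin(p_z) ≈ -13.46°, λ = atan2(p_y, p_x) ≈ 30.41°.

≈ 13.5°S, 30.4°E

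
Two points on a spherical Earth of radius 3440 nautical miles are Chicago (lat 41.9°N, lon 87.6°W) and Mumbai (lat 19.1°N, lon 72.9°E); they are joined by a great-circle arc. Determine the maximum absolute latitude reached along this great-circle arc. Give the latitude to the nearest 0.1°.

≈ 74.8°N

The great circle lies in the plane with unit normal n̂ = (p₁ × p₂)/|p₁ × p₂|.
Here n̂_z ≈ +0.262; the vertex latitude is φ_max = arccos|n̂_z| ≈ 74.8°.
Check via Clairaut: cos φ_max = |cos φ₁| · sin C = cos(41.9°)·sin(20.6°) ≈ 0.262, again giving ≈ 74.8°.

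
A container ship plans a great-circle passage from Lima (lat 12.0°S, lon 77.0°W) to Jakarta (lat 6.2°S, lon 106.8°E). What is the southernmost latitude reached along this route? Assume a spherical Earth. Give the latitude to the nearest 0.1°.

≈ 78.3°S

The great circle lies in the plane with unit normal n̂ = (p₁ × p₂)/|p₁ × p₂|.
Here n̂_z ≈ -0.202; the vertex latitude is φ_max = arccos|n̂_z| ≈ 78.3°.
Check via Clairaut: cos φ_max = |cos φ₁| · sin C = cos(12.0°)·sin(168.1°) ≈ 0.202, again giving ≈ 78.3°.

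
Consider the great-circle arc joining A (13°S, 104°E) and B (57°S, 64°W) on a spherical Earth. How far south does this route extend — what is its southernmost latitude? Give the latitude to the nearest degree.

The great circle lies in the plane with unit normal n̂ = (p₁ × p₂)/|p₁ × p₂|.
Here n̂_z ≈ -0.117; the vertex latitude is φ_max = arccos|n̂_z| ≈ 83.3°.
Check via Clairaut: cos φ_max = |cos φ₁| · sin C = cos(13.0°)·sin(173.1°) ≈ 0.117, again giving ≈ 83.3°.

≈ 83°S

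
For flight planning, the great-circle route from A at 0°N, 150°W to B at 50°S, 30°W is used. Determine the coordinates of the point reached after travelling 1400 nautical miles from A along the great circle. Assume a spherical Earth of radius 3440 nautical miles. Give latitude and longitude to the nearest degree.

≈ 19°S, 136°W

Write both endpoints as unit vectors p₁, p₂ with components (cos φ cos λ, cos φ sin λ, sin φ).
The central angle between the endpoints is δ = arccos(p₁·p₂) ≈ 1.898 rad (108.7°). The total great-circle distance is δ·R ≈ 1.898 × 3440 ≈ 6529 nmi, so the target fraction is f = 1400/6529 ≈ 0.214.
Interpolate at f ≈ 0.214 with slerp weights a = sin((1−f)δ)/sin δ ≈ 1.053, b = sin(fδ)/sin δ ≈ 0.418.
p = a·p₁ + b·p₂ ≈ (-0.679, -0.661, -0.320); φ = arcsin(p_z) ≈ -18.68°, λ = atan2(p_y, p_x) ≈ -135.78°.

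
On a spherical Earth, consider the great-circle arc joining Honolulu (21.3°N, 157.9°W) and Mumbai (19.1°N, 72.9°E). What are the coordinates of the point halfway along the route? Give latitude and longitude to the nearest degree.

≈ 41°N, 137°E

From cos δ = sin φ₁ sin φ₂ + cos φ₁ cos φ₂ cos Δλ, the central angle is δ ≈ 2.024 rad (115.9°).
Interpolate at f = 1/2 with slerp weights a = sin((1−f)δ)/sin δ ≈ 0.943, b = sin(fδ)/sin δ ≈ 0.943.
p = a·p₁ + b·p₂ ≈ (-0.552, 0.521, 0.651); φ = arcsin(p_z) ≈ 40.62°, λ = atan2(p_y, p_x) ≈ 136.65°.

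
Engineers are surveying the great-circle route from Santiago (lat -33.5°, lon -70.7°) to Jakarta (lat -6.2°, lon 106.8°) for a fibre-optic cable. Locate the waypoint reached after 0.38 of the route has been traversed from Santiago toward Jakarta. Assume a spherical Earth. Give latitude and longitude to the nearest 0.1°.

≈ lat -85.5°, lon -27.1°

Write both endpoints as unit vectors p₁, p₂ with components (cos φ cos λ, cos φ sin λ, sin φ).
The central angle between the endpoints is δ = arccos(p₁·p₂) ≈ 2.447 rad (140.2°).
Interpolate at f = 0.38 with slerp weights a = sin((1−f)δ)/sin δ ≈ 1.561, b = sin(fδ)/sin δ ≈ 1.253.
p = a·p₁ + b·p₂ ≈ (0.070, -0.036, -0.997); φ = arcsin(p_z) ≈ -85.48°, λ = atan2(p_y, p_x) ≈ -27.10°.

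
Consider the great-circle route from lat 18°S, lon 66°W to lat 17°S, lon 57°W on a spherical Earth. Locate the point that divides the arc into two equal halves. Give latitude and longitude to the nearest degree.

Write both endpoints as unit vectors p₁, p₂ with components (cos φ cos λ, cos φ sin λ, sin φ).
The central angle between the endpoints is δ = arccos(p₁·p₂) ≈ 0.151 rad (8.6°).
Interpolate at f = 1/2 with slerp weights a = sin((1−f)δ)/sin δ ≈ 0.501, b = sin(fδ)/sin δ ≈ 0.501.
p = a·p₁ + b·p₂ ≈ (0.455, -0.838, -0.302); φ = arcsin(p_z) ≈ -17.55°, λ = atan2(p_y, p_x) ≈ -61.49°.

≈ lat 18°S, lon 61°W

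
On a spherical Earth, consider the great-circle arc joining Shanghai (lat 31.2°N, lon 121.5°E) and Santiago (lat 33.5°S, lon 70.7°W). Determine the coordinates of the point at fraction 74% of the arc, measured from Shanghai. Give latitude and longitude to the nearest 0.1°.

≈ lat 29.3°S, lon 122.6°W

Write both endpoints as unit vectors p₁, p₂ with components (cos φ cos λ, cos φ sin λ, sin φ).
The central angle between the endpoints is δ = arccos(p₁·p₂) ≈ 2.957 rad (169.4°).
Interpolate at f = 0.74 with slerp weights a = sin((1−f)δ)/sin δ ≈ 3.797, b = sin(fδ)/sin δ ≈ 4.451.
p = a·p₁ + b·p₂ ≈ (-0.470, -0.734, -0.490); φ = arcsin(p_z) ≈ -29.34°, λ = atan2(p_y, p_x) ≈ -122.63°.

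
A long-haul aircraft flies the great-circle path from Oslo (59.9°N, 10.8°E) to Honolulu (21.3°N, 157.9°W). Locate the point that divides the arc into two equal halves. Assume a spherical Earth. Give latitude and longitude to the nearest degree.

≈ 70°N, 145°W

From cos δ = sin φ₁ sin φ₂ + cos φ₁ cos φ₂ cos Δλ, the central angle is δ ≈ 1.715 rad (98.3°).
Interpolate at f = 1/2 with slerp weights a = sin((1−f)δ)/sin δ ≈ 0.764, b = sin(fδ)/sin δ ≈ 0.764.
p = a·p₁ + b·p₂ ≈ (-0.283, -0.196, 0.939); φ = arcsin(p_z) ≈ 69.85°, λ = atan2(p_y, p_x) ≈ -145.31°.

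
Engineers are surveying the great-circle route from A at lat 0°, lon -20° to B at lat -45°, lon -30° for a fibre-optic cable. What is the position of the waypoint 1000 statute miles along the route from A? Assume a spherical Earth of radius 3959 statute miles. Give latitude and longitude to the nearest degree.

From cos δ = sin φ₁ sin φ₂ + cos φ₁ cos φ₂ cos Δλ, the central angle is δ ≈ 0.800 rad (45.9°). The total great-circle distance is δ·R ≈ 0.800 × 3959 ≈ 3169 mi, so the target fraction is f = 1000/3169 ≈ 0.316.
Interpolate at f ≈ 0.316 with slerp weights a = sin((1−f)δ)/sin δ ≈ 0.726, b = sin(fδ)/sin δ ≈ 0.348.
p = a·p₁ + b·p₂ ≈ (0.895, -0.371, -0.246); φ = arcsin(p_z) ≈ -14.25°, λ = atan2(p_y, p_x) ≈ -22.53°.

≈ lat -14°, lon -23°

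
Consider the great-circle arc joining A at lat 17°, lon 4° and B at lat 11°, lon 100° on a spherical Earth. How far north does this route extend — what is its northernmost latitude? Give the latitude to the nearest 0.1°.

≈ 20.9°

The great circle lies in the plane with unit normal n̂ = (p₁ × p₂)/|p₁ × p₂|.
Here n̂_z ≈ +0.934; the vertex latitude is φ_max = arccos|n̂_z| ≈ 20.9°.
Check via Clairaut: cos φ_max = |cos φ₁| · sin C = cos(17.0°)·sin(77.7°) ≈ 0.934, again giving ≈ 20.9°.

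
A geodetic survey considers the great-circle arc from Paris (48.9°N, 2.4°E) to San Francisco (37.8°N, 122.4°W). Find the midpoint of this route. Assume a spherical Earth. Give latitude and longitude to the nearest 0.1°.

Write both endpoints as unit vectors p₁, p₂ with components (cos φ cos λ, cos φ sin λ, sin φ).
The central angle between the endpoints is δ = arccos(p₁·p₂) ≈ 1.405 rad (80.5°).
Interpolate at f = 1/2 with slerp weights a = sin((1−f)δ)/sin δ ≈ 0.655, b = sin(fδ)/sin δ ≈ 0.655.
p = a·p₁ + b·p₂ ≈ (0.153, -0.419, 0.895); φ = arcsin(p_z) ≈ 63.51°, λ = atan2(p_y, p_x) ≈ -69.95°.

≈ 63.5°N, 70.0°W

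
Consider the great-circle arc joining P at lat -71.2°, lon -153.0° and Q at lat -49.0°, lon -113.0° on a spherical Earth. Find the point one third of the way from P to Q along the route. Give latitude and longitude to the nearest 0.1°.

≈ lat -65.2°, lon -132.7°

Write both endpoints as unit vectors p₁, p₂ with components (cos φ cos λ, cos φ sin λ, sin φ).
The central angle between the endpoints is δ = arccos(p₁·p₂) ≈ 0.502 rad (28.8°).
Interpolate at f = 1/3 with slerp weights a = sin((1−f)δ)/sin δ ≈ 0.683, b = sin(fδ)/sin δ ≈ 0.346.
p = a·p₁ + b·p₂ ≈ (-0.285, -0.309, -0.907); φ = arcsin(p_z) ≈ -65.16°, λ = atan2(p_y, p_x) ≈ -132.67°.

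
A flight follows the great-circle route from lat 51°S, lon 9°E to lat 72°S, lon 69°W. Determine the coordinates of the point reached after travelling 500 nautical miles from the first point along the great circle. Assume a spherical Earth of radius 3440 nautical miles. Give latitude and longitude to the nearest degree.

≈ lat 58°S, lon 1°E

Convert each endpoint to a unit vector on the sphere (x = cos φ cos λ, y = cos φ sin λ, z = sin φ).
The central angle between the endpoints is δ = arccos(p₁·p₂) ≈ 0.677 rad (38.8°). The total great-circle distance is δ·R ≈ 0.677 × 3440 ≈ 2328 nmi, so the target fraction is f = 500/2328 ≈ 0.215.
Interpolate at f ≈ 0.215 with slerp weights a = sin((1−f)δ)/sin δ ≈ 0.809, b = sin(fδ)/sin δ ≈ 0.231.
p = a·p₁ + b·p₂ ≈ (0.529, 0.013, -0.849); φ = arcsin(p_z) ≈ -58.08°, λ = atan2(p_y, p_x) ≈ 1.40°.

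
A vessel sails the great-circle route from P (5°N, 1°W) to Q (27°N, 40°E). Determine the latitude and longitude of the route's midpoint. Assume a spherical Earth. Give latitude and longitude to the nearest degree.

Convert each endpoint to a unit vector on the sphere (x = cos φ cos λ, y = cos φ sin λ, z = sin φ).
The central angle between the endpoints is δ = arccos(p₁·p₂) ≈ 0.782 rad (44.8°).
Interpolate at f = 1/2 with slerp weights a = sin((1−f)δ)/sin δ ≈ 0.541, b = sin(fδ)/sin δ ≈ 0.541.
p = a·p₁ + b·p₂ ≈ (0.908, 0.300, 0.293); φ = arcsin(p_z) ≈ 17.02°, λ = atan2(p_y, p_x) ≈ 18.31°.

≈ (17°N, 18°E)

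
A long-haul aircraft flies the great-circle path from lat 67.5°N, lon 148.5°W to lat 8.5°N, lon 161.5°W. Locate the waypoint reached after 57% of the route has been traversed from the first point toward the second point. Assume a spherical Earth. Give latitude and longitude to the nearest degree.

Convert each endpoint to a unit vector on the sphere (x = cos φ cos λ, y = cos φ sin λ, z = sin φ).
The central angle between the endpoints is δ = arccos(p₁·p₂) ≈ 1.041 rad (59.6°).
Interpolate at f = 0.57 with slerp weights a = sin((1−f)δ)/sin δ ≈ 0.502, b = sin(fδ)/sin δ ≈ 0.648.
p = a·p₁ + b·p₂ ≈ (-0.771, -0.304, 0.559); φ = arcsin(p_z) ≈ 34.00°, λ = atan2(p_y, p_x) ≈ -158.51°.

≈ lat 34°N, lon 159°W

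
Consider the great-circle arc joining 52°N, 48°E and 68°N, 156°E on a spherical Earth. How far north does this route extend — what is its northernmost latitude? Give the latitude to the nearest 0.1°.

The great circle lies in the plane with unit normal n̂ = (p₁ × p₂)/|p₁ × p₂|.
Here n̂_z ≈ +0.292; the vertex latitude is φ_max = arccos|n̂_z| ≈ 73.0°.
Check via Clairaut: cos φ_max = |cos φ₁| · sin C = cos(52.0°)·sin(28.3°) ≈ 0.292, again giving ≈ 73.0°.

≈ 73.0°N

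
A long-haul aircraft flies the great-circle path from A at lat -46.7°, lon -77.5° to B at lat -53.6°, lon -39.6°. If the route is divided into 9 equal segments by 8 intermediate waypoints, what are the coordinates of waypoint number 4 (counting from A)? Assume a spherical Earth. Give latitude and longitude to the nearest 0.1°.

Convert each endpoint to a unit vector on the sphere (x = cos φ cos λ, y = cos φ sin λ, z = sin φ).
The central angle between the endpoints is δ = arccos(p₁·p₂) ≈ 0.435 rad (24.9°).
Interpolate at f = 4/9 with slerp weights a = sin((1−f)δ)/sin δ ≈ 0.568, b = sin(fδ)/sin δ ≈ 0.456.
p = a·p₁ + b·p₂ ≈ (0.293, -0.553, -0.780); φ = arcsin(p_z) ≈ -51.28°, λ = atan2(p_y, p_x) ≈ -62.09°.

≈ lat -51.3°, lon -62.1°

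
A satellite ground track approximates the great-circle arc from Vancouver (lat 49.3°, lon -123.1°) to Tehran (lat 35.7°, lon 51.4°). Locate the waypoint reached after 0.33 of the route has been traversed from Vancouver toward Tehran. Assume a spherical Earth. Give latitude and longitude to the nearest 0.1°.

The haversine formula gives a central angle δ ≈ 1.656 rad (94.9°) between the endpoints.
Interpolate at f = 0.33 with slerp weights a = sin((1−f)δ)/sin δ ≈ 0.899, b = sin(fδ)/sin δ ≈ 0.521.
p = a·p₁ + b·p₂ ≈ (-0.056, -0.160, 0.986); φ = arcsin(p_z) ≈ 80.25°, λ = atan2(p_y, p_x) ≈ -109.24°.

≈ lat 80.2°, lon -109.2°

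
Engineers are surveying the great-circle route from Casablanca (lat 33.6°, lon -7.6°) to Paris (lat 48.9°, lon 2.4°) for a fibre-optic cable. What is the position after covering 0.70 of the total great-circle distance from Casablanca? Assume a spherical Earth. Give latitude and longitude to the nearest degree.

From cos δ = sin φ₁ sin φ₂ + cos φ₁ cos φ₂ cos Δλ, the central angle is δ ≈ 0.297 rad (17.0°).
Interpolate at f = 0.70 with slerp weights a = sin((1−f)δ)/sin δ ≈ 0.304, b = sin(fδ)/sin δ ≈ 0.705.
p = a·p₁ + b·p₂ ≈ (0.714, -0.014, 0.700); φ = arcsin(p_z) ≈ 44.41°, λ = atan2(p_y, p_x) ≈ -1.13°.

≈ lat 44°, lon -1°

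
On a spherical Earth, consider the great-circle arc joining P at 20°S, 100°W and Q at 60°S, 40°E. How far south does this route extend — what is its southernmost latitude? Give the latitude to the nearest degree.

The great circle lies in the plane with unit normal n̂ = (p₁ × p₂)/|p₁ × p₂|.
Here n̂_z ≈ +0.303; the vertex latitude is φ_max = arccos|n̂_z| ≈ 72.4°.
Check via Clairaut: cos φ_max = |cos φ₁| · sin C = cos(20.0°)·sin(161.2°) ≈ 0.303, again giving ≈ 72.4°.

≈ 72°S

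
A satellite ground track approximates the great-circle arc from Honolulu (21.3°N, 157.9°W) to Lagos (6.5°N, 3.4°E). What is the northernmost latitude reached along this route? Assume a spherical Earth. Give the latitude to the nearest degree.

≈ 57°N

The great circle lies in the plane with unit normal n̂ = (p₁ × p₂)/|p₁ × p₂|.
Here n̂_z ≈ +0.540; the vertex latitude is φ_max = arccos|n̂_z| ≈ 57.3°.
Check via Clairaut: cos φ_max = |cos φ₁| · sin C = cos(21.3°)·sin(35.5°) ≈ 0.540, again giving ≈ 57.3°.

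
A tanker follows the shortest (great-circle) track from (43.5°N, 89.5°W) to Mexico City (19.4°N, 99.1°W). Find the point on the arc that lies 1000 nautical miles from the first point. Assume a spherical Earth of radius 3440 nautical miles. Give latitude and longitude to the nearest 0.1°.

≈ (27.8°N, 96.3°W)

From cos δ = sin φ₁ sin φ₂ + cos φ₁ cos φ₂ cos Δλ, the central angle is δ ≈ 0.444 rad (25.4°). The total great-circle distance is δ·R ≈ 0.444 × 3440 ≈ 1526 nmi, so the target fraction is f = 1000/1526 ≈ 0.655.
Interpolate at f ≈ 0.655 with slerp weights a = sin((1−f)δ)/sin δ ≈ 0.355, b = sin(fδ)/sin δ ≈ 0.668.
p = a·p₁ + b·p₂ ≈ (-0.097, -0.879, 0.466); φ = arcsin(p_z) ≈ 27.78°, λ = atan2(p_y, p_x) ≈ -96.32°.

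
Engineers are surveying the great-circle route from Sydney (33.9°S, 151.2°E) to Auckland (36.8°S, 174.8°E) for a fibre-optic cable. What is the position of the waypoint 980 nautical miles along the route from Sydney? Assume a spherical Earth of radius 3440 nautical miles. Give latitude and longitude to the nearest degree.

Convert each endpoint to a unit vector on the sphere (x = cos φ cos λ, y = cos φ sin λ, z = sin φ).
The central angle between the endpoints is δ = arccos(p₁·p₂) ≈ 0.339 rad (19.4°). The total great-circle distance is δ·R ≈ 0.339 × 3440 ≈ 1166 nmi, so the target fraction is f = 980/1166 ≈ 0.841.
Interpolate at f ≈ 0.841 with slerp weights a = sin((1−f)δ)/sin δ ≈ 0.162, b = sin(fδ)/sin δ ≈ 0.845.
p = a·p₁ + b·p₂ ≈ (-0.792, 0.126, -0.597); φ = arcsin(p_z) ≈ -36.65°, λ = atan2(p_y, p_x) ≈ 170.95°.

≈ 37°S, 171°E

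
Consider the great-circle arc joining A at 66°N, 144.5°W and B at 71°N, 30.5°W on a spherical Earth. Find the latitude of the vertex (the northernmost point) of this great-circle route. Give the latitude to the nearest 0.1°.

≈ 78.1°N

The great circle lies in the plane with unit normal n̂ = (p₁ × p₂)/|p₁ × p₂|.
Here n̂_z ≈ +0.206; the vertex latitude is φ_max = arccos|n̂_z| ≈ 78.1°.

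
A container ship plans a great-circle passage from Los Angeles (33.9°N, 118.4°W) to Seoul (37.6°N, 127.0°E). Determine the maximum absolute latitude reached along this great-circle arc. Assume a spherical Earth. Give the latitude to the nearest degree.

The great circle lies in the plane with unit normal n̂ = (p₁ × p₂)/|p₁ × p₂|.
Here n̂_z ≈ -0.599; the vertex latitude is φ_max = arccos|n̂_z| ≈ 53.2°.
Check via Clairaut: cos φ_max = |cos φ₁| · sin C = cos(33.9°)·sin(46.2°) ≈ 0.599, again giving ≈ 53.2°.

≈ 53°N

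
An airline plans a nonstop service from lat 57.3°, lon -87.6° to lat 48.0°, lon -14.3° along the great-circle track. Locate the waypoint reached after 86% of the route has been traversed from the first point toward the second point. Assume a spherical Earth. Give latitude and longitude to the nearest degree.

≈ lat 52°, lon -22°

Convert each endpoint to a unit vector on the sphere (x = cos φ cos λ, y = cos φ sin λ, z = sin φ).
The central angle between the endpoints is δ = arccos(p₁·p₂) ≈ 0.754 rad (43.2°).
Interpolate at f = 0.86 with slerp weights a = sin((1−f)δ)/sin δ ≈ 0.154, b = sin(fδ)/sin δ ≈ 0.882.
p = a·p₁ + b·p₂ ≈ (0.576, -0.229, 0.785); φ = arcsin(p_z) ≈ 51.73°, λ = atan2(p_y, p_x) ≈ -21.69°.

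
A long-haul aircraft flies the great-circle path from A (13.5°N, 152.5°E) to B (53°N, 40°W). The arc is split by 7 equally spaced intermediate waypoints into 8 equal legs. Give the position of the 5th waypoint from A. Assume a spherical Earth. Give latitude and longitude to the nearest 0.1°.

Write both endpoints as unit vectors p₁, p₂ with components (cos φ cos λ, cos φ sin λ, sin φ).
The central angle between the endpoints is δ = arccos(p₁·p₂) ≈ 1.966 rad (112.6°).
Interpolate at f = 5/8 with slerp weights a = sin((1−f)δ)/sin δ ≈ 0.728, b = sin(fδ)/sin δ ≈ 1.021.
p = a·p₁ + b·p₂ ≈ (-0.158, -0.068, 0.985); φ = arcsin(p_z) ≈ 80.12°, λ = atan2(p_y, p_x) ≈ -156.72°.

≈ (80.1°N, 156.7°W)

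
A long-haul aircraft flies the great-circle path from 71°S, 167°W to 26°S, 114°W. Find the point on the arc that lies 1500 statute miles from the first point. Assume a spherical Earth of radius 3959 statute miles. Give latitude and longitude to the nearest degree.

≈ 55°S, 132°W

From cos δ = sin φ₁ sin φ₂ + cos φ₁ cos φ₂ cos Δλ, the central angle is δ ≈ 0.939 rad (53.8°). The total great-circle distance is δ·R ≈ 0.939 × 3959 ≈ 3718 mi, so the target fraction is f = 1500/3718 ≈ 0.403.
Interpolate at f ≈ 0.403 with slerp weights a = sin((1−f)δ)/sin δ ≈ 0.658, b = sin(fδ)/sin δ ≈ 0.458.
p = a·p₁ + b·p₂ ≈ (-0.376, -0.425, -0.823); φ = arcsin(p_z) ≈ -55.43°, λ = atan2(p_y, p_x) ≈ -131.56°.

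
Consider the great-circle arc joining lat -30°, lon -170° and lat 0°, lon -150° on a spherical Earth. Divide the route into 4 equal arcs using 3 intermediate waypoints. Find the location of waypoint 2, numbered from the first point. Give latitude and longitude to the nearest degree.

≈ lat -15°, lon -159°

Convert each endpoint to a unit vector on the sphere (x = cos φ cos λ, y = cos φ sin λ, z = sin φ).
The central angle between the endpoints is δ = arccos(p₁·p₂) ≈ 0.620 rad (35.5°).
Interpolate at f = 2/4 with slerp weights a = sin((1−f)δ)/sin δ ≈ 0.525, b = sin(fδ)/sin δ ≈ 0.525.
p = a·p₁ + b·p₂ ≈ (-0.902, -0.341, -0.263); φ = arcsin(p_z) ≈ -15.22°, λ = atan2(p_y, p_x) ≈ -159.27°.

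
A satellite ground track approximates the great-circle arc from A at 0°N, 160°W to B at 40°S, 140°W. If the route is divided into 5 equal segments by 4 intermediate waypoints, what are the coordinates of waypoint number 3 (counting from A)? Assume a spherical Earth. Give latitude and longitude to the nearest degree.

≈ 24°S, 149°W

From cos δ = sin φ₁ sin φ₂ + cos φ₁ cos φ₂ cos Δλ, the central angle is δ ≈ 0.767 rad (44.0°).
Interpolate at f = 3/5 with slerp weights a = sin((1−f)δ)/sin δ ≈ 0.435, b = sin(fδ)/sin δ ≈ 0.640.
p = a·p₁ + b·p₂ ≈ (-0.785, -0.464, -0.411); φ = arcsin(p_z) ≈ -24.29°, λ = atan2(p_y, p_x) ≈ -149.40°.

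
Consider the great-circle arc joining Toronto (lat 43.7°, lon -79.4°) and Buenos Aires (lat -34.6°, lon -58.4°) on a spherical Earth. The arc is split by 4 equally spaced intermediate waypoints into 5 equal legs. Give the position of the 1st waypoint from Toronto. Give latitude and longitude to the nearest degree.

≈ lat 28°, lon -74°

The haversine formula gives a central angle δ ≈ 1.407 rad (80.6°) between the endpoints.
Interpolate at f = 1/5 with slerp weights a = sin((1−f)δ)/sin δ ≈ 0.915, b = sin(fδ)/sin δ ≈ 0.281.
p = a·p₁ + b·p₂ ≈ (0.243, -0.847, 0.472); φ = arcsin(p_z) ≈ 28.17°, λ = atan2(p_y, p_x) ≈ -74.00°.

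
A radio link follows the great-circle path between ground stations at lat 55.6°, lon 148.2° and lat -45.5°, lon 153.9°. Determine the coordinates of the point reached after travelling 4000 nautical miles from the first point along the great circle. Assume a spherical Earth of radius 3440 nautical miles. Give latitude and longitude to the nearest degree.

Convert each endpoint to a unit vector on the sphere (x = cos φ cos λ, y = cos φ sin λ, z = sin φ).
The central angle between the endpoints is δ = arccos(p₁·p₂) ≈ 1.767 rad (101.2°). The total great-circle distance is δ·R ≈ 1.767 × 3440 ≈ 6077 nmi, so the target fraction is f = 4000/6077 ≈ 0.658.
Interpolate at f ≈ 0.658 with slerp weights a = sin((1−f)δ)/sin δ ≈ 0.579, b = sin(fδ)/sin δ ≈ 0.936.
p = a·p₁ + b·p₂ ≈ (-0.867, 0.461, -0.190); φ = arcsin(p_z) ≈ -10.95°, λ = atan2(p_y, p_x) ≈ 152.00°.

≈ lat -11°, lon 152°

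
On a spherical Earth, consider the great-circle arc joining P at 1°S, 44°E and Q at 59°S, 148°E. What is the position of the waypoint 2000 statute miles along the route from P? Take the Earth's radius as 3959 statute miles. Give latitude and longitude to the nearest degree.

≈ 26°S, 60°E

The haversine formula gives a central angle δ ≈ 1.681 rad (96.3°) between the endpoints. The total great-circle distance is δ·R ≈ 1.681 × 3959 ≈ 6654 mi, so the target fraction is f = 2000/6654 ≈ 0.301.
Interpolate at f ≈ 0.301 with slerp weights a = sin((1−f)δ)/sin δ ≈ 0.928, b = sin(fδ)/sin δ ≈ 0.487.
p = a·p₁ + b·p₂ ≈ (0.455, 0.778, -0.434); φ = arcsin(p_z) ≈ -25.69°, λ = atan2(p_y, p_x) ≈ 59.67°.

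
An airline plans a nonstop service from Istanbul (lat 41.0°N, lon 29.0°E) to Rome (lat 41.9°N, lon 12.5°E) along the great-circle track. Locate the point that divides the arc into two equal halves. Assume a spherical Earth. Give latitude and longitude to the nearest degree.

≈ lat 42°N, lon 21°E

Convert each endpoint to a unit vector on the sphere (x = cos φ cos λ, y = cos φ sin λ, z = sin φ).
The central angle between the endpoints is δ = arccos(p₁·p₂) ≈ 0.216 rad (12.4°).
Interpolate at f = 1/2 with slerp weights a = sin((1−f)δ)/sin δ ≈ 0.503, b = sin(fδ)/sin δ ≈ 0.503.
p = a·p₁ + b·p₂ ≈ (0.697, 0.265, 0.666); φ = arcsin(p_z) ≈ 41.75°, λ = atan2(p_y, p_x) ≈ 20.81°.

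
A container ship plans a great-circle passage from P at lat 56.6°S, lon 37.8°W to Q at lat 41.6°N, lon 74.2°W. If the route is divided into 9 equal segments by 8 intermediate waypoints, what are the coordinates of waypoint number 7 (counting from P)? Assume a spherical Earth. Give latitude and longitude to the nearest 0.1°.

≈ lat 19.8°N, lon 66.2°W

From cos δ = sin φ₁ sin φ₂ + cos φ₁ cos φ₂ cos Δλ, the central angle is δ ≈ 1.796 rad (102.9°).
Interpolate at f = 7/9 with slerp weights a = sin((1−f)δ)/sin δ ≈ 0.399, b = sin(fδ)/sin δ ≈ 1.010.
p = a·p₁ + b·p₂ ≈ (0.379, -0.861, 0.338); φ = arcsin(p_z) ≈ 19.76°, λ = atan2(p_y, p_x) ≈ -66.25°.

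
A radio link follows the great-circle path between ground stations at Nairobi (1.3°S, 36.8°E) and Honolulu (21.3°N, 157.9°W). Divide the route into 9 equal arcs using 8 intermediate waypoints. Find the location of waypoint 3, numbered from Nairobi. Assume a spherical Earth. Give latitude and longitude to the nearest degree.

≈ 39°N, 72°E

From cos δ = sin φ₁ sin φ₂ + cos φ₁ cos φ₂ cos Δλ, the central angle is δ ≈ 2.712 rad (155.4°).
Interpolate at f = 3/9 with slerp weights a = sin((1−f)δ)/sin δ ≈ 2.335, b = sin(fδ)/sin δ ≈ 1.887.
p = a·p₁ + b·p₂ ≈ (0.240, 0.736, 0.633); φ = arcsin(p_z) ≈ 39.25°, λ = atan2(p_y, p_x) ≈ 71.98°.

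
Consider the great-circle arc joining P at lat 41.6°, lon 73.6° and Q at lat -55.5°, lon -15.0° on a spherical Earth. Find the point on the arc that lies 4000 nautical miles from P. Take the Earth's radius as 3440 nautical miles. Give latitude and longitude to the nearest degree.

Convert each endpoint to a unit vector on the sphere (x = cos φ cos λ, y = cos φ sin λ, z = sin φ).
The central angle between the endpoints is δ = arccos(p₁·p₂) ≈ 2.137 rad (122.5°). The total great-circle distance is δ·R ≈ 2.137 × 3440 ≈ 7353 nmi, so the target fraction is f = 4000/7353 ≈ 0.544.
Interpolate at f ≈ 0.544 with slerp weights a = sin((1−f)δ)/sin δ ≈ 0.981, b = sin(fδ)/sin δ ≈ 1.088.
p = a·p₁ + b·p₂ ≈ (0.802, 0.544, -0.245); φ = arcsin(p_z) ≈ -14.21°, λ = atan2(p_y, p_x) ≈ 34.14°.

≈ lat -14°, lon 34°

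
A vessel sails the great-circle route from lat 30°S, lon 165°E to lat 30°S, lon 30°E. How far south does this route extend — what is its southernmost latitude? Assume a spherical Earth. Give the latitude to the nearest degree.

The great circle lies in the plane with unit normal n̂ = (p₁ × p₂)/|p₁ × p₂|.
Here n̂_z ≈ -0.552; the vertex latitude is φ_max = arccos|n̂_z| ≈ 56.5°.
Check via Clairaut: cos φ_max = |cos φ₁| · sin C = cos(30.0°)·sin(140.4°) ≈ 0.552, again giving ≈ 56.5°.

≈ 56°S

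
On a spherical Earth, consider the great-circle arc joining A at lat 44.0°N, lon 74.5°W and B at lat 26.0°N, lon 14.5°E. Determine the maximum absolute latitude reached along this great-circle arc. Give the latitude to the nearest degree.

≈ 47°N

The great circle lies in the plane with unit normal n̂ = (p₁ × p₂)/|p₁ × p₂|.
Here n̂_z ≈ +0.681; the vertex latitude is φ_max = arccos|n̂_z| ≈ 47.1°.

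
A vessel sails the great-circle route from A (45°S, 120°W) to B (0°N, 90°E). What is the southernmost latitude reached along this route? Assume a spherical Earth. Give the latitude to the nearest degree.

≈ 63°S

The great circle lies in the plane with unit normal n̂ = (p₁ × p₂)/|p₁ × p₂|.
Here n̂_z ≈ -0.447; the vertex latitude is φ_max = arccos|n̂_z| ≈ 63.4°.
Check via Clairaut: cos φ_max = |cos φ₁| · sin C = cos(45.0°)·sin(140.8°) ≈ 0.447, again giving ≈ 63.4°.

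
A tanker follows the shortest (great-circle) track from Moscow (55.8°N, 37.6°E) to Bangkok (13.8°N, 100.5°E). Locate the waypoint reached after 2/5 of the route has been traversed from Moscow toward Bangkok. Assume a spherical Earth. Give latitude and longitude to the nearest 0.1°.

≈ (43.2°N, 72.2°E)

Convert each endpoint to a unit vector on the sphere (x = cos φ cos λ, y = cos φ sin λ, z = sin φ).
The central angle between the endpoints is δ = arccos(p₁·p₂) ≈ 1.109 rad (63.5°).
Interpolate at f = 2/5 with slerp weights a = sin((1−f)δ)/sin δ ≈ 0.690, b = sin(fδ)/sin δ ≈ 0.479.
p = a·p₁ + b·p₂ ≈ (0.222, 0.694, 0.685); φ = arcsin(p_z) ≈ 43.21°, λ = atan2(p_y, p_x) ≈ 72.25°.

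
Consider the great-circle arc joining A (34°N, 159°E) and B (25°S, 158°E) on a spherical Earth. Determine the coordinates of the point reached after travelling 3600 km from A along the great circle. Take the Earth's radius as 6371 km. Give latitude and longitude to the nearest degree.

Convert each endpoint to a unit vector on the sphere (x = cos φ cos λ, y = cos φ sin λ, z = sin φ).
The central angle between the endpoints is δ = arccos(p₁·p₂) ≈ 1.030 rad (59.0°). The total great-circle distance is δ·R ≈ 1.030 × 6371 ≈ 6561 km, so the target fraction is f = 3600/6561 ≈ 0.549.
Interpolate at f ≈ 0.549 with slerp weights a = sin((1−f)δ)/sin δ ≈ 0.523, b = sin(fδ)/sin δ ≈ 0.625.
p = a·p₁ + b·p₂ ≈ (-0.930, 0.367, 0.028); φ = arcsin(p_z) ≈ 1.63°, λ = atan2(p_y, p_x) ≈ 158.43°.

≈ (2°N, 158°E)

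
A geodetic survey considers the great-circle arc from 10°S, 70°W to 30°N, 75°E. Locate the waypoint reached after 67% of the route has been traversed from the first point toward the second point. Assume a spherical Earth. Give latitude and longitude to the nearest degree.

From cos δ = sin φ₁ sin φ₂ + cos φ₁ cos φ₂ cos Δλ, the central angle is δ ≈ 2.474 rad (141.8°).
Interpolate at f = 0.67 with slerp weights a = sin((1−f)δ)/sin δ ≈ 1.177, b = sin(fδ)/sin δ ≈ 1.610.
p = a·p₁ + b·p₂ ≈ (0.757, 0.257, 0.600); φ = arcsin(p_z) ≈ 36.89°, λ = atan2(p_y, p_x) ≈ 18.73°.

≈ 37°N, 19°E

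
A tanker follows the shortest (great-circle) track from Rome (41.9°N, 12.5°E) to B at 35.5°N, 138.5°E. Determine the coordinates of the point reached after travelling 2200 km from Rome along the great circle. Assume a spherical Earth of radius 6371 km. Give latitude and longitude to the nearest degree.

Write both endpoints as unit vectors p₁, p₂ with components (cos φ cos λ, cos φ sin λ, sin φ).
The central angle between the endpoints is δ = arccos(p₁·p₂) ≈ 1.539 rad (88.2°). The total great-circle distance is δ·R ≈ 1.539 × 6371 ≈ 9806 km, so the target fraction is f = 2200/9806 ≈ 0.224.
Interpolate at f ≈ 0.224 with slerp weights a = sin((1−f)δ)/sin δ ≈ 0.930, b = sin(fδ)/sin δ ≈ 0.339.
p = a·p₁ + b·p₂ ≈ (0.469, 0.333, 0.818); φ = arcsin(p_z) ≈ 54.88°, λ = atan2(p_y, p_x) ≈ 35.31°.

≈ 55°N, 35°E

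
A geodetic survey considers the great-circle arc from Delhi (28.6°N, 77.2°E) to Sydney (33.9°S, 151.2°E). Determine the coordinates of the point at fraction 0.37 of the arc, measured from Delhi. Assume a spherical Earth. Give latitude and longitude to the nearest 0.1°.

≈ 5.4°N, 104.4°E

Convert each endpoint to a unit vector on the sphere (x = cos φ cos λ, y = cos φ sin λ, z = sin φ).
The central angle between the endpoints is δ = arccos(p₁·p₂) ≈ 1.637 rad (93.8°).
Interpolate at f = 0.37 with slerp weights a = sin((1−f)δ)/sin δ ≈ 0.860, b = sin(fδ)/sin δ ≈ 0.571.
p = a·p₁ + b·p₂ ≈ (-0.248, 0.964, 0.093); φ = arcsin(p_z) ≈ 5.36°, λ = atan2(p_y, p_x) ≈ 104.41°.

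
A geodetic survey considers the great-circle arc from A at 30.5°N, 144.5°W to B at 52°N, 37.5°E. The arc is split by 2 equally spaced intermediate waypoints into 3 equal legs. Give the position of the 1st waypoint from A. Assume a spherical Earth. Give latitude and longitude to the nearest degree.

Write both endpoints as unit vectors p₁, p₂ with components (cos φ cos λ, cos φ sin λ, sin φ).
The central angle between the endpoints is δ = arccos(p₁·p₂) ≈ 1.701 rad (97.5°).
Interpolate at f = 1/3 with slerp weights a = sin((1−f)δ)/sin δ ≈ 0.914, b = sin(fδ)/sin δ ≈ 0.542.
p = a·p₁ + b·p₂ ≈ (-0.376, -0.254, 0.891); φ = arcsin(p_z) ≈ 62.98°, λ = atan2(p_y, p_x) ≈ -145.97°.

≈ 63°N, 146°W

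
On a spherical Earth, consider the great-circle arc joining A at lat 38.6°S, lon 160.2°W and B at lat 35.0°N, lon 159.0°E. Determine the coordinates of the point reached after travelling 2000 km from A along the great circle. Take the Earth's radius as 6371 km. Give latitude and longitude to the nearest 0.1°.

The haversine formula gives a central angle δ ≈ 1.444 rad (82.7°) between the endpoints. The total great-circle distance is δ·R ≈ 1.444 × 6371 ≈ 9198 km, so the target fraction is f = 2000/9198 ≈ 0.217.
Interpolate at f ≈ 0.217 with slerp weights a = sin((1−f)δ)/sin δ ≈ 0.912, b = sin(fδ)/sin δ ≈ 0.311.
p = a·p₁ + b·p₂ ≈ (-0.908, -0.150, -0.390); φ = arcsin(p_z) ≈ -22.97°, λ = atan2(p_y, p_x) ≈ -170.63°.

≈ lat 23.0°S, lon 170.6°W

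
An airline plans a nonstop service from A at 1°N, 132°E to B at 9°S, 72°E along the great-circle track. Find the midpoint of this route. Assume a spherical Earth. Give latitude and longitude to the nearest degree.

The haversine formula gives a central angle δ ≈ 1.058 rad (60.6°) between the endpoints.
Interpolate at f = 1/2 with slerp weights a = sin((1−f)δ)/sin δ ≈ 0.579, b = sin(fδ)/sin δ ≈ 0.579.
p = a·p₁ + b·p₂ ≈ (-0.211, 0.974, -0.080); φ = arcsin(p_z) ≈ -4.62°, λ = atan2(p_y, p_x) ≈ 102.20°.

≈ 5°S, 102°E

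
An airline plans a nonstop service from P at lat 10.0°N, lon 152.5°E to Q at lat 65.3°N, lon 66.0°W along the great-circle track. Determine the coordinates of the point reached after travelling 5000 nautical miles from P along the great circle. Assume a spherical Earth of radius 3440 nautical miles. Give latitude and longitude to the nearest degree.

Convert each endpoint to a unit vector on the sphere (x = cos φ cos λ, y = cos φ sin λ, z = sin φ).
The central angle between the endpoints is δ = arccos(p₁·p₂) ≈ 1.736 rad (99.5°). The total great-circle distance is δ·R ≈ 1.736 × 3440 ≈ 5971 nmi, so the target fraction is f = 5000/5971 ≈ 0.837.
Interpolate at f ≈ 0.837 with slerp weights a = sin((1−f)δ)/sin δ ≈ 0.282, b = sin(fδ)/sin δ ≈ 1.007.
p = a·p₁ + b·p₂ ≈ (-0.076, -0.256, 0.964); φ = arcsin(p_z) ≈ 74.52°, λ = atan2(p_y, p_x) ≈ -106.46°.

≈ lat 75°N, lon 106°W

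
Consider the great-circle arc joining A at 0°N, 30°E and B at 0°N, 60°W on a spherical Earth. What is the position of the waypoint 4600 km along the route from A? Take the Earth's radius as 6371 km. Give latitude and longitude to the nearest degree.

≈ 0°N, 11°W

Write both endpoints as unit vectors p₁, p₂ with components (cos φ cos λ, cos φ sin λ, sin φ).
The central angle between the endpoints is δ = arccos(p₁·p₂) ≈ 1.571 rad (90.0°). The total great-circle distance is δ·R ≈ 1.571 × 6371 ≈ 10008 km, so the target fraction is f = 4600/10008 ≈ 0.460.
Interpolate at f ≈ 0.460 with slerp weights a = sin((1−f)δ)/sin δ ≈ 0.750, b = sin(fδ)/sin δ ≈ 0.661.
p = a·p₁ + b·p₂ ≈ (0.980, -0.197, 0.000); φ = arcsin(p_z) ≈ 0.00°, λ = atan2(p_y, p_x) ≈ -11.37°.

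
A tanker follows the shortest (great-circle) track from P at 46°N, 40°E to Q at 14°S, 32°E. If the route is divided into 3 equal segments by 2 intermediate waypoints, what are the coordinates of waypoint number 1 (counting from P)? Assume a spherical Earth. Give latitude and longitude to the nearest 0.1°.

≈ 26.0°N, 36.6°E

Write both endpoints as unit vectors p₁, p₂ with components (cos φ cos λ, cos φ sin λ, sin φ).
The central angle between the endpoints is δ = arccos(p₁·p₂) ≈ 1.055 rad (60.4°).
Interpolate at f = 1/3 with slerp weights a = sin((1−f)δ)/sin δ ≈ 0.743, b = sin(fδ)/sin δ ≈ 0.396.
p = a·p₁ + b·p₂ ≈ (0.721, 0.536, 0.439); φ = arcsin(p_z) ≈ 26.04°, λ = atan2(p_y, p_x) ≈ 36.59°.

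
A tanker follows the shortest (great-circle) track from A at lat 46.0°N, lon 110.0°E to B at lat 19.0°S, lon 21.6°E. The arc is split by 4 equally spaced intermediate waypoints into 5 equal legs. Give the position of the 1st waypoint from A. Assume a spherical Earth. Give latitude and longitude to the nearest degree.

≈ lat 38°N, lon 85°E

Convert each endpoint to a unit vector on the sphere (x = cos φ cos λ, y = cos φ sin λ, z = sin φ).
The central angle between the endpoints is δ = arccos(p₁·p₂) ≈ 1.788 rad (102.5°).
Interpolate at f = 1/5 with slerp weights a = sin((1−f)δ)/sin δ ≈ 1.014, b = sin(fδ)/sin δ ≈ 0.359.
p = a·p₁ + b·p₂ ≈ (0.074, 0.787, 0.613); φ = arcsin(p_z) ≈ 37.79°, λ = atan2(p_y, p_x) ≈ 84.61°.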